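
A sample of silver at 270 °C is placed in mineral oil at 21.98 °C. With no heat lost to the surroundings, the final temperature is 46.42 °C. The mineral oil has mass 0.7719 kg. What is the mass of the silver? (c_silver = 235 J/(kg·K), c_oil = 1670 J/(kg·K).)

m ≈ 0.6 kg

Net heat exchanged in the isolated system is zero:
m·235·(46.42 − 270) + 0.7719·1670·(46.42 − 21.98) = 0
-52541 m = -31505
m = -31505/-52541 ≈ 0.5996 kg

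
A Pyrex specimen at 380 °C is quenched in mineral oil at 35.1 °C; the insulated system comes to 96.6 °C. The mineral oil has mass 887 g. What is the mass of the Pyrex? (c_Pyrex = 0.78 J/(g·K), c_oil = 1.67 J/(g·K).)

Heat lost by the Pyrex = heat gained by the oil:
m·0.78·(380 − 96.6) = 887·1.67·(96.6 − 35.1)
221.05 m = 91099  ⇒  m ≈ 412.1 g

m ≈ 412 g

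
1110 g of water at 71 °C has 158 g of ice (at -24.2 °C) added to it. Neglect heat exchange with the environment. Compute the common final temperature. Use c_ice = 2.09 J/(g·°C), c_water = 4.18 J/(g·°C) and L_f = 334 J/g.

Energy balance with sensible and latent terms:
ice -24.2→0 °C: 158·2.09·24.2 = 7991.3; latent heat to melt: 158·334 = 52772; warm the meltwater: 660.44 T; water: 4639.8(T − 71)
5300.2 T = 329426 − 60763 = 268662
T ≈ 50.69 °C — above 0 °C, consistent with complete melting.

T_f ≈ 50.7 °C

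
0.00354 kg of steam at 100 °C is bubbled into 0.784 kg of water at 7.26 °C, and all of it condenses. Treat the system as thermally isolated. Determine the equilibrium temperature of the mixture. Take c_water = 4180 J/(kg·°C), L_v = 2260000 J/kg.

T_f ≈ 10.1 °C

Net heat exchanged in the isolated system is zero:
steam→water at 100 °C releases m L_v = 0.00354×2260000 = 8000.4
  condensate cools 100→T: 0.00354×4180×(T − 100) = 14.8(T − 100)
  water warms: 0.784×4180×(T − 7.26) = 3277.1(T − 7.26)
3291.9 T = 8000.4 + 1479.7 + 23792 = 33272
T ≈ 10.11 °C, under the boiling point, so the assumption holds.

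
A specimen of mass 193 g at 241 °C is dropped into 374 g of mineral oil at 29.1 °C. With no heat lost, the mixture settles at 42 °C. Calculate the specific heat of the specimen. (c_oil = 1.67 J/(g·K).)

Taking heat into each body as positive, Σ m c ΔT = 0:
193·c·(42 − 241) + 374·1.67·(42 − 29.1) = 0
-38407 c = -8057.1
c = -8057.1/-38407 ≈ 0.2098 J/(g·K)

c ≈ 0.21 J/(g·K)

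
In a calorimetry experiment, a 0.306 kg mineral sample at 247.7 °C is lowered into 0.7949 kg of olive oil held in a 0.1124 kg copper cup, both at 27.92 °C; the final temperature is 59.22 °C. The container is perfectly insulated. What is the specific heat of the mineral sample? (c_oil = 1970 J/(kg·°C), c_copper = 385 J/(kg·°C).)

c ≈ 873 J/(kg·°C)

Taking heat into each body as positive, Σ m c ΔT = 0:
0.306×c×(59.22 − 247.7) + 0.7949×1970×(59.22 − 27.92) + 0.1124×385×(59.22 − 27.92) = 0
-57.67 c = -50369
c = -50369/-57.67 ≈ 873.3 J/(kg·°C)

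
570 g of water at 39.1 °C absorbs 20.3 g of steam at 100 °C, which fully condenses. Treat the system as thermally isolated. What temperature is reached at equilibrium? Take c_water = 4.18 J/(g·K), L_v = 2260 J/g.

T_f ≈ 59.8 °C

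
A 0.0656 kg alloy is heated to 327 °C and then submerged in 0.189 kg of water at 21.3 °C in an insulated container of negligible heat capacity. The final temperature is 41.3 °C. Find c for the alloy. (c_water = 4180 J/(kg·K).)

m_s c (T_s − T_f) = m_water c_water (T_f − T_0):
0.0656×c×(327 − 41.3) = 0.189×4180×(41.3 − 21.3)
18.74 c = 15800  ⇒  c ≈ 843.1 J/(kg·K)

c ≈ 843 J/(kg·K)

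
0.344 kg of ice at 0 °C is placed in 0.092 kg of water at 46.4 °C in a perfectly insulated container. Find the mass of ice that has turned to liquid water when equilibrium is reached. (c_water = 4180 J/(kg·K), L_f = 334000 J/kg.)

m_melted ≈ 0.0534 kg

Cooling the water to 0 °C releases 0.092·4180·46.4 = 17844 J.
To melt every bit of ice: 0.344·334000 = 114896 J.
17844 J < 114896 J, so only part of the ice melts and the system sits at 0 °C.
Mass melted = 17844/334000 ≈ 0.05342 kg.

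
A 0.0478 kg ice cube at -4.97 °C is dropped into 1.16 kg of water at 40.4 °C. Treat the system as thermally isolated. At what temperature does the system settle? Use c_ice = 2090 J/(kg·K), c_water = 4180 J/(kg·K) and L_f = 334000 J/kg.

Energy balance with sensible and latent terms:
ice -4.97→0 °C: 0.0478·2090·4.97 = 496.51
  melt ice: 0.0478·334000 = 15965
  warm the meltwater: 199.8 T
  water: 4848.8(T − 40.4)
5048.6 T = 195892 − 16462 = 179430
T ≈ 35.54 °C — above 0 °C, consistent with complete melting.

T_f ≈ 35.5 °C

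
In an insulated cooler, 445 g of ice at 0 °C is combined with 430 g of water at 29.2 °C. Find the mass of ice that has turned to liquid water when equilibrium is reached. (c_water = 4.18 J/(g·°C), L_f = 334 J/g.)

m_melted ≈ 157 g

Water can give up m c ΔT = 430×4.18×29.2 = 52484 J before reaching 0 °C.
To melt every bit of ice: 445×334 = 148630 J.
52484 J < 148630 J, so only part of the ice melts and the system sits at 0 °C.
m_melted×334 = 52484  ⇒  m_melted ≈ 157.1 g.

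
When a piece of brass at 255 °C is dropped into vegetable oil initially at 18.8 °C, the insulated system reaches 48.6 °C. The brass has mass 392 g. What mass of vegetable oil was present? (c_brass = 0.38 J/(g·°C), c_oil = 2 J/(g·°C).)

Energy conservation, ΣQ = 0:
392·0.38·(48.6 − 255) + m·2·(48.6 − 18.8) = 0
59.6 m = 30745
m = 30745/59.6 ≈ 515.9 g

m ≈ 516 g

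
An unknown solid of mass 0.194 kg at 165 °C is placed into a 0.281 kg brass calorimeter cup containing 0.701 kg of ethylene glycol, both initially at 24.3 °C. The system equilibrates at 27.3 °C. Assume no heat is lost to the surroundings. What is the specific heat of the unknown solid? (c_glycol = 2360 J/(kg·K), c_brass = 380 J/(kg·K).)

c ≈ 198 J/(kg·K)

Let T be the final temperature. ΣQ_i = 0:
0.194×c×(27.3 − 165) + 0.701×2360×(27.3 − 24.3) + 0.281×380×(27.3 − 24.3) = 0
-26.71 c = -5283.4
c = -5283.4/-26.71 ≈ 197.8 J/(kg·K)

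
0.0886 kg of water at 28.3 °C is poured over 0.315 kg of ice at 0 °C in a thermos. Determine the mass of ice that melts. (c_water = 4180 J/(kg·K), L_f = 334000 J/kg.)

Cooling the water to 0 °C releases 0.0886·4180·28.3 = 10481 J.
Fully melting the ice requires m_ice L_f = 0.315·334000 = 105210 J.
10481 J < 105210 J, so only part of the ice melts and the system sits at 0 °C.
m_melt = 10481 / L_f = 0.03138 kg.

m_melted ≈ 0.0314 kg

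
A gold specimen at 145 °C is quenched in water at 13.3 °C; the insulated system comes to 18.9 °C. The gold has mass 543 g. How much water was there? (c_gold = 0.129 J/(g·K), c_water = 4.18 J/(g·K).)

m ≈ 377 g

Heat lost by the gold = heat gained by the water:
543×0.129×(145 − 18.9) = m×4.18×(18.9 − 13.3)
23.41 m = 8832.9  ⇒  m ≈ 377.3 g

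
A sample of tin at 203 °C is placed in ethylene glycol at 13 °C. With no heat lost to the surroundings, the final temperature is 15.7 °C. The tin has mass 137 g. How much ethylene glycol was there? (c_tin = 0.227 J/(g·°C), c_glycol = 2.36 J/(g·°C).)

Heat lost by the tin = heat gained by the glycol:
137·0.227·(203 − 15.7) = m·2.36·(15.7 − 13)
6.372 m = 5824.8  ⇒  m ≈ 914.1 g

m ≈ 914 g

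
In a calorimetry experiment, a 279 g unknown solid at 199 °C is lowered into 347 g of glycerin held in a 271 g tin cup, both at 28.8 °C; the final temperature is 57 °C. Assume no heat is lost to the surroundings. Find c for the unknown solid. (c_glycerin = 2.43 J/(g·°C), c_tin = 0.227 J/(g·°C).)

Energy conservation, ΣQ = 0:
279×c×(57 − 199) + 347×2.43×(57 − 28.8) + 271×0.227×(57 − 28.8) = 0
-39618 c = -25513
c = -25513/-39618 ≈ 0.644 J/(g·°C)

c ≈ 0.644 J/(g·°C)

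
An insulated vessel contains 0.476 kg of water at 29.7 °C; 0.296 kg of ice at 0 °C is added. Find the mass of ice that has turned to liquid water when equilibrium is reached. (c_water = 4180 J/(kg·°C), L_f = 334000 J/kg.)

m_melted ≈ 0.177 kg

Heat available from the water dropping to 0 °C: 0.476·4180·29.7 = 59093 J.
Melting all 0.296 kg of ice would need 0.296·334000 = 98864 J.
Since 59093 < 98864 J, not all the ice melts; equilibrium is at 0 °C.
Mass melted = 59093/334000 ≈ 0.1769 kg.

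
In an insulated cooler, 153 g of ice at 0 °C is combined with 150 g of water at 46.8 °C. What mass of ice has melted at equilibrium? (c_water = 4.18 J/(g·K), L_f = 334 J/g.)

m_melted ≈ 87.9 g

Heat available from the water dropping to 0 °C: 150×4.18×46.8 = 29344 J.
To melt every bit of ice: 153×334 = 51102 J.
That's not enough to melt it all — equilibrium is at 0 °C with ice remaining.
Mass melted = 29344/334 ≈ 87.86 g.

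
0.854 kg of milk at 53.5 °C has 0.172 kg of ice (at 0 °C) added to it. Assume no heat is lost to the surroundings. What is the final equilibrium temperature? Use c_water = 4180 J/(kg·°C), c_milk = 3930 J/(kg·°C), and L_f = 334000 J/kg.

T_f ≈ 30.0 °C

Net heat exchanged in the isolated system is zero:
fusion: m_ice L_f = 0.172·334000 = 57448
  warm the meltwater: 718.96 T
  milk cools: 0.854·3930·(T − 53.5) = 3356.2(T − 53.5)
4075.2 T = 179558 − 57448 = 122110
T ≈ 29.96 °C — above 0 °C, consistent with complete melting.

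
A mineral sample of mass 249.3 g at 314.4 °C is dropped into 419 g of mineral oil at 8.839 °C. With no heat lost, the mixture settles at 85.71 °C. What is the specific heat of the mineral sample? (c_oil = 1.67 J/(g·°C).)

c ≈ 0.943 J/(g·°C)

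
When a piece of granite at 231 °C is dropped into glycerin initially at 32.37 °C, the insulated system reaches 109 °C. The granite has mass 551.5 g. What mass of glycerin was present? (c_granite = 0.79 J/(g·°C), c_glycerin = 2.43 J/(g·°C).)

Energy conservation, ΣQ = 0:
551.5·0.79·(109 − 231) + m·2.43·(109 − 32.37) = 0
186.21 m = 53154
m = 53154/186.21 ≈ 285.4 g

m ≈ 285 g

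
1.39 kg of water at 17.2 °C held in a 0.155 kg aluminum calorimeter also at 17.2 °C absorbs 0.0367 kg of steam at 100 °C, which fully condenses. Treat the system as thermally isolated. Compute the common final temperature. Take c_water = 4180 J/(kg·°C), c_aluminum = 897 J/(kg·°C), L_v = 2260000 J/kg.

T_f ≈ 32.9 °C

Energy conservation, ΣQ = 0:
condense steam: −0.0367·2260000 = −82942; condensate cools 100→T: 0.0367·4180·(T − 100) = 153.41(T − 100); original water: 5810.2(T − 17.2); aluminum cup: 0.155·897·(T − 17.2) = 139.03(T − 17.2)
6102.6 T = 82942 + 15341 + 102327 = 200609
T ≈ 32.87 °C (< 100 °C, so full condensation is consistent).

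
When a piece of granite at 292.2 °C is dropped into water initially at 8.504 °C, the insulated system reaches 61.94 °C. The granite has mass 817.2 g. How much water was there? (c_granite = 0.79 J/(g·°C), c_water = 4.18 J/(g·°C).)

Heat lost by the granite = heat gained by the water:
817.2×0.79×(292.2 − 61.94) = m×4.18×(61.94 − 8.504)
223.36 m = 148653  ⇒  m ≈ 665.5 g

m ≈ 666 g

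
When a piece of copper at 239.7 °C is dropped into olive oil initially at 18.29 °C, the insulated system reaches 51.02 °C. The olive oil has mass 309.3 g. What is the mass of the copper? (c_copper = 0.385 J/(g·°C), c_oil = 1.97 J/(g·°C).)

Conservation of energy gives ΣQ = 0:
m×0.385×(51.02 − 239.7) + 309.3×1.97×(51.02 − 18.29) = 0
-72.64 m = -19943
m = -19943/-72.64 ≈ 274.5 g

m ≈ 275 g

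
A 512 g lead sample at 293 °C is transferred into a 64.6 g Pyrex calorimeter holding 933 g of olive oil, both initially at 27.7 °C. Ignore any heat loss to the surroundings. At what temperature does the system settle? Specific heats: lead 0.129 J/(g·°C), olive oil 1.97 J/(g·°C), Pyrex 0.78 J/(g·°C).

T_f ≈ 36.7 °C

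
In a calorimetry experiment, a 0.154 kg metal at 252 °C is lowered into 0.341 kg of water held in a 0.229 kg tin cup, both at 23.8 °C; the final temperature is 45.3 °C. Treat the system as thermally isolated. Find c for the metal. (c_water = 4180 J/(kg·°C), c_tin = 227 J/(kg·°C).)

c ≈ 998 J/(kg·°C)

Setting the total heat transfer to zero:
0.154×c×(45.3 − 252) + 0.341×4180×(45.3 − 23.8) + 0.229×227×(45.3 − 23.8) = 0
-31.83 c = -31763
c = -31763/-31.83 ≈ 997.8 J/(kg·°C)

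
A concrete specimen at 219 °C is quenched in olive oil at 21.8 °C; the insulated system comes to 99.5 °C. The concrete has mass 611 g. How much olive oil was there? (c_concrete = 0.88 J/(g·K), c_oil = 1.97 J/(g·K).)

Heat gained plus heat lost sum to zero:
611·0.88·(99.5 − 219) + m·1.97·(99.5 − 21.8) = 0
153.07 m = 64253
m = 64253/153.07 ≈ 419.8 g

m ≈ 420 g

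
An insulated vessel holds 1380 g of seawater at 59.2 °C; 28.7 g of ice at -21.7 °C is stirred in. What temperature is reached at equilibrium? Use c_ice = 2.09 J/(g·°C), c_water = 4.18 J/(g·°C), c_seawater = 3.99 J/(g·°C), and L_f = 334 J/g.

Sum of m c ΔT and latent-heat terms is zero:
ice -21.7→0 °C: 28.7·2.09·21.7 = 1301.6; fusion: m_ice L_f = 28.7·334 = 9585.8; meltwater 0→T: 28.7·4.18·T = 119.97 T; seawater: 5506.2(T − 59.2)
5626.2 T = 325967 − 10887 = 315080
T ≈ 56.00 °C (positive, so assuming full melt was valid).

T_f ≈ 56.0 °C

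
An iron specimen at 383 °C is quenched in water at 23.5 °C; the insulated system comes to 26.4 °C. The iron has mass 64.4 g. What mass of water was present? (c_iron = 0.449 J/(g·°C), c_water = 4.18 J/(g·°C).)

Heat lost by the iron = heat gained by the water:
64.4·0.449·(383 − 26.4) = m·4.18·(26.4 − 23.5)
12.12 m = 10311  ⇒  m ≈ 850.6 g

m ≈ 851 g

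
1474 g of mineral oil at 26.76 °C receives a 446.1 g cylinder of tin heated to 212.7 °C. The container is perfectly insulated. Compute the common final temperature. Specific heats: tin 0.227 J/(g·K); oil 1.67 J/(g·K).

Heat gained plus heat lost sum to zero:
446.1×0.227×(T − 212.7) + 1474×1.67×(T − 26.76) = 0
(101.26 + 2461.6) T = 101.26×212.7 + 2461.6×26.76
T = 87411/2562.8 ≈ 34.11 °C

T_f ≈ 34.1 °C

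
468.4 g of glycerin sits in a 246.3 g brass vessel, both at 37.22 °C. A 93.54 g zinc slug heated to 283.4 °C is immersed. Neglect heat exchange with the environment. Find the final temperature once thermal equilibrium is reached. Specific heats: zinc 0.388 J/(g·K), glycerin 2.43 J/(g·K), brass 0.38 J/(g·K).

Energy conservation, ΣQ = 0:
93.54·0.388·(T − 283.4) + 468.4·2.43·(T − 37.22) + 246.3·0.38·(T − 37.22) = 0
1268.1 T = 56133
T = 56133 / 1268.1 = 44.3 °C

T_f ≈ 44.3 °C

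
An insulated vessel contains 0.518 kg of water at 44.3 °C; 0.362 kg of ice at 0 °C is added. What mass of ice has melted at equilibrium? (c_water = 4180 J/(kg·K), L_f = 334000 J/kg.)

m_melted ≈ 0.287 kg

Heat available from the water dropping to 0 °C: 0.518×4180×44.3 = 95920 J.
Melting all 0.362 kg of ice would need 0.362×334000 = 120908 J.
That's not enough to melt it all — equilibrium is at 0 °C with ice remaining.
m_melted×334000 = 95920  ⇒  m_melted ≈ 0.2872 kg.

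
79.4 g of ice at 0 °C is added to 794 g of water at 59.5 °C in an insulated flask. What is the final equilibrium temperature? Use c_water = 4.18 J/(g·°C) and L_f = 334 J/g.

Conservation of energy gives ΣQ = 0:
melt ice: 79.4×334 = 26520; meltwater 0→T: 79.4×4.18×T = 331.89 T; water: 3318.9(T − 59.5)
3650.8 T = 197476 − 26520 = 170956
T ≈ 46.83 °C (positive, so assuming full melt was valid).

T_f ≈ 46.8 °C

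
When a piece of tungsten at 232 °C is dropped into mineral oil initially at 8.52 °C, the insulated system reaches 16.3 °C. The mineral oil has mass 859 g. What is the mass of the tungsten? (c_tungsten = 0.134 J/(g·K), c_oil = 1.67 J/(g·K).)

m ≈ 386 g

|Q_tungsten| = |Q_oil|:
m×0.134×(232 − 16.3) = 859×1.67×(16.3 − 8.52)
28.9 m = 11161  ⇒  m ≈ 386.1 g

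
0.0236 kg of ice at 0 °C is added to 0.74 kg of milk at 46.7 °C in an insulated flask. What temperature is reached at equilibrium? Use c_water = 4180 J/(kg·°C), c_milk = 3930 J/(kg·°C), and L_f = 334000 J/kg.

Taking heat into each body as positive, Σ m c ΔT = 0:
latent heat to melt: 0.0236×334000 = 7882.4
  meltwater 0→T: 0.0236×4180×T = 98.65 T
  milk cools: 0.74×3930×(T − 46.7) = 2908.2(T − 46.7)
3006.8 T = 135813 − 7882.4 = 127931
T ≈ 42.55 °C (positive, so assuming full melt was valid).

T_f ≈ 42.5 °C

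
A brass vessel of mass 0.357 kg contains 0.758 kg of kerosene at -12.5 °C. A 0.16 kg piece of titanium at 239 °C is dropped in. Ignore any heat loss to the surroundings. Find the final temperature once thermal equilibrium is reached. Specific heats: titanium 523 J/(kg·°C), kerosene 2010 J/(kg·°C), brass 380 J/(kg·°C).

Net heat exchanged in the isolated system is zero:
0.16*523*(T − 239) + 0.758*2010*(T − (-12.5)) + 0.357*380*(T − (-12.5)) = 0
83.68(T − 239) + 1523.6(T − (-12.5)) + 135.66(T − (-12.5)) = 0
1742.9 T = -740.98
T = -740.98 / 1742.9 = -0.425 °C

T_f ≈ -0.4 °C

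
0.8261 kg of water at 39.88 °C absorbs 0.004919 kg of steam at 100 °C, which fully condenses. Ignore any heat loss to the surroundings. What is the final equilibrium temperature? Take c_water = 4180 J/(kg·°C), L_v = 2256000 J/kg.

Let T be the final temperature. ΣQ_i = 0:
steam→water at 100 °C releases m L_v = 0.004919·2256000 = 11097; condensed water 100 °C→T: 20.56(T − 100); water warms: 0.8261·4180·(T − 39.88) = 3453.1(T − 39.88)
3473.7 T = 11097 + 2056.1 + 137710 = 150863
T ≈ 43.43 °C — below 100 °C, confirming all the steam condensed.

T_f ≈ 43.4 °C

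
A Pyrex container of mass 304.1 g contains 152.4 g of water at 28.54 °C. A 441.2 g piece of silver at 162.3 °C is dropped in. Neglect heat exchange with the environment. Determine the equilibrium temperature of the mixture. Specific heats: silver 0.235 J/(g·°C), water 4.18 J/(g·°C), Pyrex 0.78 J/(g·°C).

Energy conservation, ΣQ = 0:
441.2*0.235*(T − 162.3) + 152.4*4.18*(T − 28.54) + 304.1*0.78*(T − 28.54) = 0
977.91 T = 41778
T ≈ 42.72 °C

T_f ≈ 42.7 °C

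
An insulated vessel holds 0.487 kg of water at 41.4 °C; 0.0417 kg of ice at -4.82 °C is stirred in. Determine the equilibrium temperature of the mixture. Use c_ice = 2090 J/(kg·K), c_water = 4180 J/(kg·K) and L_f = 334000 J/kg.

T_f ≈ 31.6 °C

Taking heat into each body as positive, Σ m c ΔT = 0:
ice -4.82→0 °C: 0.0417×2090×4.82 = 420.08; melt ice: 0.0417×334000 = 13928; meltwater 0→T: 0.0417×4180×T = 174.31 T; water: 2035.7(T − 41.4)
2210 T = 84276 − 14348 = 69928
T ≈ 31.64 °C. Since T > 0 °C, the all-ice-melts assumption holds.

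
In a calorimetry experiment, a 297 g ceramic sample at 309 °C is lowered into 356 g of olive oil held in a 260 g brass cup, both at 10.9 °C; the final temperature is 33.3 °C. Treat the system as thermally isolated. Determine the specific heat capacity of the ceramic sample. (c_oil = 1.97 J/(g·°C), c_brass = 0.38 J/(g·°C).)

c ≈ 0.219 J/(g·°C)

Energy conservation, ΣQ = 0:
297×c×(33.3 − 309) + 356×1.97×(33.3 − 10.9) + 260×0.38×(33.3 − 10.9) = 0
-81883 c = -17923
c = -17923/-81883 ≈ 0.2189 J/(g·°C)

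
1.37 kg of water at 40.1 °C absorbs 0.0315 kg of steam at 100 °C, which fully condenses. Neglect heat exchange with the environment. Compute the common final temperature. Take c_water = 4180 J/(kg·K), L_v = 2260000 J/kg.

Sum of m c ΔT and latent-heat terms is zero:
latent heat released on condensation: 0.0315×2260000 = 71190
  condensed water 100 °C→T: 131.67(T − 100)
  water warms: 1.37×4180×(T − 40.1) = 5726.6(T − 40.1)
5858.3 T = 71190 + 13167 + 229637 = 313994
T ≈ 53.60 °C, under the boiling point, so the assumption holds.

T_f ≈ 53.6 °C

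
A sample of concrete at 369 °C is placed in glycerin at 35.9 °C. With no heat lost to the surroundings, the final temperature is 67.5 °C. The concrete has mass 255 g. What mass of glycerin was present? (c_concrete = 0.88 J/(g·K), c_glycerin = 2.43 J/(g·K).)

m ≈ 881 g

Net heat exchanged in the isolated system is zero:
255·0.88·(67.5 − 369) + m·2.43·(67.5 − 35.9) = 0
76.79 m = 67657
m = 67657/76.79 ≈ 881.1 g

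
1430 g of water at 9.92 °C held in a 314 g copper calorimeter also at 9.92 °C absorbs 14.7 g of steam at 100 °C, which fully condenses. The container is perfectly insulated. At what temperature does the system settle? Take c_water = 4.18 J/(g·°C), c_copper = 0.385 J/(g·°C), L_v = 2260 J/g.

T_f ≈ 16.2 °C

Energy balance with sensible and latent terms:
steam→water at 100 °C releases m L_v = 14.7×2260 = 33222
  condensate cools 100→T: 14.7×4.18×(T − 100) = 61.45(T − 100)
  original water: 5977.4(T − 9.92)
  cup: 120.89(T − 9.92)
6159.7 T = 33222 + 6144.6 + 60495 = 99862
T ≈ 16.21 °C, under the boiling point, so the assumption holds.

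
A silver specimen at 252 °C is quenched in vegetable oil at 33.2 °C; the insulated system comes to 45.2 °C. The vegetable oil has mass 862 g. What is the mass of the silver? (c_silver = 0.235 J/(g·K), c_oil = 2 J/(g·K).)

|Q_silver| = |Q_oil|:
m·0.235·(252 − 45.2) = 862·2·(45.2 − 33.2)
48.6 m = 20688  ⇒  m ≈ 425.7 g

m ≈ 426 g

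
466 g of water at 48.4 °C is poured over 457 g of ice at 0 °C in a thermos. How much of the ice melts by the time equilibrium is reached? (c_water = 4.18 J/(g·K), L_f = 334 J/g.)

m_melted ≈ 282 g

Water can give up m c ΔT = 466·4.18·48.4 = 94277 J before reaching 0 °C.
Melting all 457 g of ice would need 457·334 = 152638 J.
Since 94277 < 152638 J, not all the ice melts; equilibrium is at 0 °C.
Mass melted = 94277/334 ≈ 282.3 g.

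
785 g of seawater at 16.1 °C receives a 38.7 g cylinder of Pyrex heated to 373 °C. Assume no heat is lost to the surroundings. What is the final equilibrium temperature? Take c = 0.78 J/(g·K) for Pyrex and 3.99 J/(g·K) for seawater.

T_f ≈ 19.5 °C

Set heat shed by the hot body equal to heat absorbed by the cold body:
38.7·0.78·(373 − T) = 785·3.99·(T − 16.1)
30.19(373 − T) = 3132.2(T − 16.1)
3162.3 T = 61687  ⇒  T ≈ 19.51 °C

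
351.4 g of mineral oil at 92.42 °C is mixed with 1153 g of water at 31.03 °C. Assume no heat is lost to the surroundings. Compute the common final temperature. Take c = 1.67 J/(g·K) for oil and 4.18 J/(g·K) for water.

|Q_oil| = |Q_water|:
351.4*1.67*(92.42 − T) = 1153*4.18*(T − 31.03)
586.84(92.42 − T) = 4819.5(T − 31.03)
5406.4 T = 203786  ⇒  T ≈ 37.69 °C

T_f ≈ 37.7 °C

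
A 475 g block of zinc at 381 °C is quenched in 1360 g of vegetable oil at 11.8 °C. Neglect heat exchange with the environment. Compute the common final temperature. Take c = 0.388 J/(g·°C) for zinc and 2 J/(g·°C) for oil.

T_f ≈ 35.2 °C

Heat lost by the zinc equals heat gained by the oil:
475*0.388*(381 − T) = 1360*2*(T − 11.8)
184.3(381 − T) = 2720(T − 11.8)
2904.3 T = 102314  ⇒  T ≈ 35.23 °C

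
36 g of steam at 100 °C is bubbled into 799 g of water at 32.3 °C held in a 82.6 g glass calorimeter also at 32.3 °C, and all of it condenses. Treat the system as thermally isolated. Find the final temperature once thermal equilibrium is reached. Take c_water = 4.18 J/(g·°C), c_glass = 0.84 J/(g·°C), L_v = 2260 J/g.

T_f ≈ 58.0 °C

Sum of m c ΔT and latent-heat terms is zero:
condense steam: −36·2260 = −81360
  condensed water 100 °C→T: 150.48(T − 100)
  original water: 3339.8(T − 32.3)
  cup: 69.38(T − 32.3)
3559.7 T = 81360 + 15048 + 110117 = 206525
T ≈ 58.02 °C, under the boiling point, so the assumption holds.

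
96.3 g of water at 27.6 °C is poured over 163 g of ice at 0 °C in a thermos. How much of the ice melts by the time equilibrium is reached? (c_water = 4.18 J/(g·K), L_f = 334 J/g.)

m_melted ≈ 33.3 g

Cooling the water to 0 °C releases 96.3·4.18·27.6 = 11110 J.
Melting all 163 g of ice would need 163·334 = 54442 J.
11110 J < 54442 J, so only part of the ice melts and the system sits at 0 °C.
Mass melted = 11110/334 ≈ 33.26 g.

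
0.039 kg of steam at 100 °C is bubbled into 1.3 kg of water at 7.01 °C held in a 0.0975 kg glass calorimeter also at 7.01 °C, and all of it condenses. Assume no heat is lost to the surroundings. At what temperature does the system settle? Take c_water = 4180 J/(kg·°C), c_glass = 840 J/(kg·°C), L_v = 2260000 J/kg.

T_f ≈ 25.2 °C

Energy balance with sensible and latent terms:
steam→water at 100 °C releases m L_v = 0.039·2260000 = 88140; condensed water 100 °C→T: 163.02(T − 100); original water: 5434(T − 7.01); glass cup: 0.0975·840·(T − 7.01) = 81.9(T − 7.01)
5678.9 T = 88140 + 16302 + 38666 = 143108
T ≈ 25.20 °C — below 100 °C, confirming all the steam condensed.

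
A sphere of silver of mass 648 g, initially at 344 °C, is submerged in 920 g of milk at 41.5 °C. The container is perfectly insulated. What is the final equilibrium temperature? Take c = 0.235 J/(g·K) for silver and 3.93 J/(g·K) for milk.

T_f ≈ 53.7 °C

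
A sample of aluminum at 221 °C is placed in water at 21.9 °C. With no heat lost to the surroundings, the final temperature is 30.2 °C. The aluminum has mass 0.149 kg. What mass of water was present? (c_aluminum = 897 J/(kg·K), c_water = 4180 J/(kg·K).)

m ≈ 0.735 kg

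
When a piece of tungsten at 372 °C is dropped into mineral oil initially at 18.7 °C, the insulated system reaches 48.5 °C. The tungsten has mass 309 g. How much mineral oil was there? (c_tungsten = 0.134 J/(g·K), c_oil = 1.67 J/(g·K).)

Energy conservation, ΣQ = 0:
309×0.134×(48.5 − 372) + m×1.67×(48.5 − 18.7) = 0
49.77 m = 13395
m = 13395/49.77 ≈ 269.2 g

m ≈ 269 g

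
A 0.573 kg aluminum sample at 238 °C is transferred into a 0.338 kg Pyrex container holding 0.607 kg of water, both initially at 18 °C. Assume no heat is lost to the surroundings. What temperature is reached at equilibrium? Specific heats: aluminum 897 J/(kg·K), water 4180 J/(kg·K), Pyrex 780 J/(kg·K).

T_f ≈ 52.1 °C

Taking heat into each body as positive, Σ m c ΔT = 0:
0.573*897*(T − 238) + 0.607*4180*(T − 18) + 0.338*780*(T − 18) = 0
3314.9 T = 172744
T ≈ 52.11 °C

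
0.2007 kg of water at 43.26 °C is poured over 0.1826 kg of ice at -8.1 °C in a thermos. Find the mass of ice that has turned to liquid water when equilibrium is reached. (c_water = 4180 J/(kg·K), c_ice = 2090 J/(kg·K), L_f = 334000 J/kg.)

m_melted ≈ 0.0994 kg

Cooling the water to 0 °C releases 0.2007·4180·43.26 = 36292 J.
Warming the ice to 0 °C takes 0.1826·2090·8.1 = 3091.2 J, leaving 33201 J for melting.
To melt every bit of ice: 0.1826·334000 = 60988 J.
That's not enough to melt it all — equilibrium is at 0 °C with ice remaining.
Mass melted = 33201/334000 ≈ 0.0994 kg.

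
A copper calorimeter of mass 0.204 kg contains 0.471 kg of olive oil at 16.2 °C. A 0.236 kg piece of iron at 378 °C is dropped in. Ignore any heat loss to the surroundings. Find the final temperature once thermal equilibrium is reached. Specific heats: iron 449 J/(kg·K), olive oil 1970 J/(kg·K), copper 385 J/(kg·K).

With ΣQ=0 the equilibrium temperature is the m·c-weighted mean:
T_f = (105.96·378 + 927.87·16.2 + 78.54·16.2) / (105.96 + 927.87 + 78.54)
    = 56358 / 1112.4 ≈ 50.66 °C

T_f ≈ 50.7 °C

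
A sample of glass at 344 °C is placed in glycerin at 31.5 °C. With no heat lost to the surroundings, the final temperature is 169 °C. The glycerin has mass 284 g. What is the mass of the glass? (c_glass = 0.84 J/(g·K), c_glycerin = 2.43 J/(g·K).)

Heat lost by the glass = heat gained by the glycerin:
m×0.84×(344 − 169) = 284×2.43×(169 − 31.5)
147 m = 94892  ⇒  m ≈ 645.5 g

m ≈ 646 g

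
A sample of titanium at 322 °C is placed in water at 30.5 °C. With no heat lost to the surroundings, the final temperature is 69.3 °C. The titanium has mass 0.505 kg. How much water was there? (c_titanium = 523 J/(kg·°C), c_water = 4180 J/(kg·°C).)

Setting the total heat transfer to zero:
0.505·523·(69.3 − 322) + m·4180·(69.3 − 30.5) = 0
162184 m = 66742
m = 66742/162184 ≈ 0.4115 kg

m ≈ 0.412 kg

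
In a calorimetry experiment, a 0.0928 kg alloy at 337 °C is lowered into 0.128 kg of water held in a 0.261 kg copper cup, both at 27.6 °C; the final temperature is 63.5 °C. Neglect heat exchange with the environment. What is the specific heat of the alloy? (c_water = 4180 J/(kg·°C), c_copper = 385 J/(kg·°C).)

c ≈ 899 J/(kg·°C)

Energy conservation, ΣQ = 0:
0.0928·c·(63.5 − 337) + 0.128·4180·(63.5 − 27.6) + 0.261·385·(63.5 − 27.6) = 0
-25.38 c = -22815
c = -22815/-25.38 ≈ 898.9 J/(kg·°C)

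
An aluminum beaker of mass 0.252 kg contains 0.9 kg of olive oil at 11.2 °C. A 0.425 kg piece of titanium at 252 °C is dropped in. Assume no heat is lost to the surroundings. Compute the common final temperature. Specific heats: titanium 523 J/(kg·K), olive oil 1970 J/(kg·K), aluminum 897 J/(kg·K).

T_f ≈ 35.3 °C

T_f is the heat-capacity-weighted average of the initial temperatures:
T_f = (222.28·252 + 1773·11.2 + 226.04·11.2) / (222.28 + 1773 + 226.04)
    = 78403 / 2221.3 ≈ 35.30 °C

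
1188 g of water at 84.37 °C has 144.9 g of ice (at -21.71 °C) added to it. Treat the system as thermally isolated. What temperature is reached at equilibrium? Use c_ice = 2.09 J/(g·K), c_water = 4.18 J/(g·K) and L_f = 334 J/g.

T_f ≈ 65.3 °C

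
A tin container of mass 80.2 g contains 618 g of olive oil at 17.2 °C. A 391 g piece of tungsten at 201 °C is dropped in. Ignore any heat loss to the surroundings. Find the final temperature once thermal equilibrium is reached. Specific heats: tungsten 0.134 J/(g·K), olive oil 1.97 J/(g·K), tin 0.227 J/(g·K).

Energy conservation, ΣQ = 0:
391·0.134·(T − 201) + 618·1.97·(T − 17.2) + 80.2·0.227·(T − 17.2) = 0
52.39(T − 201) + 1217.5(T − 17.2) + 18.21(T − 17.2) = 0
(52.39 + 1217.5 + 18.21) T = 52.39·201 + 1217.5·17.2 + 18.21·17.2
T = 31785/1288.1 ≈ 24.68 °C

T_f ≈ 24.7 °C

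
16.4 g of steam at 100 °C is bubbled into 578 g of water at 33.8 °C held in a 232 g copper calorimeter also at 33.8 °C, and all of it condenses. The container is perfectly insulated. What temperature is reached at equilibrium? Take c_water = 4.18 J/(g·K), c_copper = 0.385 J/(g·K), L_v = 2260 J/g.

T_f ≈ 50.0 °C

Setting the total heat transfer to zero:
steam→water at 100 °C releases m L_v = 16.4·2260 = 37064
  condensate cools 100→T: 16.4·4.18·(T − 100) = 68.55(T − 100)
  water warms: 578·4.18·(T − 33.8) = 2416(T − 33.8)
  copper cup: 232·0.385·(T − 33.8) = 89.32(T − 33.8)
2573.9 T = 37064 + 6855.2 + 84681 = 128600
T ≈ 49.96 °C, under the boiling point, so the assumption holds.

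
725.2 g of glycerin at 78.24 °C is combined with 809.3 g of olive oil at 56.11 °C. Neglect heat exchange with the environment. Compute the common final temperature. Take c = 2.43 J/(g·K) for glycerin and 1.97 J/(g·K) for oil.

T_f ≈ 67.7 °C

|Q_glycerin| = |Q_oil|:
725.2*2.43*(78.24 − T) = 809.3*1.97*(T − 56.11)
1762.2(78.24 − T) = 1594.3(T − 56.11)
3356.6 T = 227335  ⇒  T ≈ 67.73 °C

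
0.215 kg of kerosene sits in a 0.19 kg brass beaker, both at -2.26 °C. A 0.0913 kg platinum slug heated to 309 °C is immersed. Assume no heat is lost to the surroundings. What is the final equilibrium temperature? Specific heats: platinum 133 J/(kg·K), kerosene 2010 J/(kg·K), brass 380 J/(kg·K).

Conservation of energy gives ΣQ = 0:
0.0913·133·(T − 309) + 0.215·2010·(T − (-2.26)) + 0.19·380·(T − (-2.26)) = 0
12.14(T − 309) + 432.15(T − (-2.26)) + 72.2(T − (-2.26)) = 0
516.49 T = 2612.3
T = 2612.3 / 516.49 = 5.06 °C

T_f ≈ 5.1 °C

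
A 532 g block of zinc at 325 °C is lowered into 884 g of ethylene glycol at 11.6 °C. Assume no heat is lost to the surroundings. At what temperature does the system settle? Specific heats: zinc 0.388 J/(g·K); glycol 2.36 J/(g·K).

T_f ≈ 39.8 °C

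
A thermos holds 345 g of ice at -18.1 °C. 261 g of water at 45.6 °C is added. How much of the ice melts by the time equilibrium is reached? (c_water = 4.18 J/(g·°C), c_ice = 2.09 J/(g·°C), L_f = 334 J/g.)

Water can give up m c ΔT = 261·4.18·45.6 = 49749 J before reaching 0 °C.
Of that, 345·2.09·18.1 = 13051 J goes to bring the ice to 0 °C, leaving 36698 J.
Melting all 345 g of ice would need 345·334 = 115230 J.
Since 36698 < 115230 J, not all the ice melts; equilibrium is at 0 °C.
m_melt = 36698 / L_f = 109.9 g.

m_melted ≈ 110 g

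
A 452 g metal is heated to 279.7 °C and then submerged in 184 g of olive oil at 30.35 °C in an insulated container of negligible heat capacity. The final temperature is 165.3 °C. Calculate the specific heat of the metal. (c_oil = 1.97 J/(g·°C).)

Taking heat into each body as positive, Σ m c ΔT = 0:
452×c×(165.3 − 279.7) + 184×1.97×(165.3 − 30.35) = 0
-51709 c = -48917
c = -48917/-51709 ≈ 0.946 J/(g·°C)

c ≈ 0.946 J/(g·°C)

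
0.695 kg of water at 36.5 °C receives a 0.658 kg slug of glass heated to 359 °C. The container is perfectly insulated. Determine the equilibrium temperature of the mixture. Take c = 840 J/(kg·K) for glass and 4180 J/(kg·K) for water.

T_f ≈ 88.1 °C

With ΣQ=0 the equilibrium temperature is the m·c-weighted mean:
T_f = (552.72*359 + 2905.1*36.5) / (552.72 + 2905.1)
    = 304463 / 3457.8 ≈ 88.05 °C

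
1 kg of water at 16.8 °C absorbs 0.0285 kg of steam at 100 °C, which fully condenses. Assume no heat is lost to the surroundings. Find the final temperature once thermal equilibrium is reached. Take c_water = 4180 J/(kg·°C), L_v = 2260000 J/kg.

Taking heat into each body as positive, Σ m c ΔT = 0:
steam→water at 100 °C releases m L_v = 0.0285·2260000 = 64410; condensate cools 100→T: 0.0285·4180·(T − 100) = 119.13(T − 100); water warms: 1·4180·(T − 16.8) = 4180(T − 16.8)
4299.1 T = 64410 + 11913 + 70224 = 146547
T ≈ 34.09 °C — below 100 °C, confirming all the steam condensed.

T_f ≈ 34.1 °C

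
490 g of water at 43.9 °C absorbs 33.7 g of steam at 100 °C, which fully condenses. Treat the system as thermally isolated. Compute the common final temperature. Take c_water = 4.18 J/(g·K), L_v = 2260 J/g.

Sum of m c ΔT and latent-heat terms is zero:
condense steam: −33.7·2260 = −76162
  condensed water 100 °C→T: 140.87(T − 100)
  water warms: 490·4.18·(T − 43.9) = 2048.2(T − 43.9)
2189.1 T = 76162 + 14087 + 89916 = 180165
T ≈ 82.30 °C, under the boiling point, so the assumption holds.

T_f ≈ 82.3 °C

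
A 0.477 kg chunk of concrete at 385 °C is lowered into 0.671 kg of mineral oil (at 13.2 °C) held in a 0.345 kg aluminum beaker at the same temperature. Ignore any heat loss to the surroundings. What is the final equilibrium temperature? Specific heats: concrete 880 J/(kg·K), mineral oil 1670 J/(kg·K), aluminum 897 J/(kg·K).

T_f ≈ 97.6 °C

Setting the total heat transfer to zero:
0.477×880×(T − 385) + 0.671×1670×(T − 13.2) + 0.345×897×(T − 13.2) = 0
(419.76 + 1120.6 + 309.46) T = 419.76×385 + 1120.6×13.2 + 309.46×13.2
T ≈ 97.57 °C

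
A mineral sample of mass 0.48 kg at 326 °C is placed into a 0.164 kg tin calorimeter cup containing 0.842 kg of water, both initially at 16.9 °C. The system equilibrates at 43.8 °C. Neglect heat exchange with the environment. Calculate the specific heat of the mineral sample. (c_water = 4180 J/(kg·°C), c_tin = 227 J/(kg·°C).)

Heat gained plus heat lost sum to zero:
0.48·c·(43.8 − 326) + 0.842·4180·(43.8 − 16.9) + 0.164·227·(43.8 − 16.9) = 0
-135.46 c = -95678
c = -95678/-135.46 ≈ 706.3 J/(kg·°C)

c ≈ 706 J/(kg·°C)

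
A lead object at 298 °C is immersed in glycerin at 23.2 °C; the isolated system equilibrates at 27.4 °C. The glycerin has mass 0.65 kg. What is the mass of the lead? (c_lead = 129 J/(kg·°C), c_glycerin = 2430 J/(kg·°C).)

Setting the total heat transfer to zero:
m×129×(27.4 − 298) + 0.65×2430×(27.4 − 23.2) = 0
-34907 m = -6633.9
m = -6633.9/-34907 ≈ 0.19 kg

m ≈ 0.19 kg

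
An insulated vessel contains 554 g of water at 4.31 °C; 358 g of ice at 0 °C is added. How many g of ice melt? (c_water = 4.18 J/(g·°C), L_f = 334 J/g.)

m_melted ≈ 29.9 g

Cooling the water to 0 °C releases 554×4.18×4.31 = 9980.8 J.
Fully melting the ice requires m_ice L_f = 358×334 = 119572 J.
9980.8 J < 119572 J, so only part of the ice melts and the system sits at 0 °C.
m_melt = 9980.8 / L_f = 29.88 g.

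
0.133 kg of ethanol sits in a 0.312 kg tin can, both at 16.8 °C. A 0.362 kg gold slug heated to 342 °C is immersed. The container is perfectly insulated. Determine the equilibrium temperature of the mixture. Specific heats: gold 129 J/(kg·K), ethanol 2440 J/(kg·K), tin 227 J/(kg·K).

Let T be the final temperature. ΣQ_i = 0:
0.362×129×(T − 342) + 0.133×2440×(T − 16.8) + 0.312×227×(T − 16.8) = 0
(46.7 + 324.52 + 70.82) T = 46.7×342 + 324.52×16.8 + 70.82×16.8
T ≈ 51.15 °C

T_f ≈ 51.2 °C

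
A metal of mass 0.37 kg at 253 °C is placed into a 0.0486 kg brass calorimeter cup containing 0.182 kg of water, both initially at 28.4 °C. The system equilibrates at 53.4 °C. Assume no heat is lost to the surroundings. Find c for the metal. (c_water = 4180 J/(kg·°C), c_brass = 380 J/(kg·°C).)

Energy conservation, ΣQ = 0:
0.37·c·(53.4 − 253) + 0.182·4180·(53.4 − 28.4) + 0.0486·380·(53.4 − 28.4) = 0
-73.85 c = -19481
c = -19481/-73.85 ≈ 263.8 J/(kg·°C)

c ≈ 264 J/(kg·°C)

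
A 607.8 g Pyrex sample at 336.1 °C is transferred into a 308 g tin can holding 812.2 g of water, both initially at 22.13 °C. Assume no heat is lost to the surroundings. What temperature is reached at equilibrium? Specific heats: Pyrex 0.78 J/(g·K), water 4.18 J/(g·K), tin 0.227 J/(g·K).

Net heat exchanged in the isolated system is zero:
607.8·0.78·(T − 336.1) + 812.2·4.18·(T − 22.13) + 308·0.227·(T − 22.13) = 0
474.08(T − 336.1) + 3395(T − 22.13) + 69.92(T − 22.13) = 0
3939 T = 236018
T = 236018 / 3939 = 59.9 °C

T_f ≈ 59.9 °C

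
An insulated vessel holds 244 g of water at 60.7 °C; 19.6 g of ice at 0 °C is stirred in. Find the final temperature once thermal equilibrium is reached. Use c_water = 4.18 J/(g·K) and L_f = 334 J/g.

Sum of m c ΔT and latent-heat terms is zero:
latent heat to melt: 19.6·334 = 6546.4; meltwater 0→T: 19.6·4.18·T = 81.93 T; water cools: 244·4.18·(T − 60.7) = 1019.9(T − 60.7)
1101.8 T = 61909 − 6546.4 = 55363
T ≈ 50.25 °C (positive, so assuming full melt was valid).

T_f ≈ 50.2 °C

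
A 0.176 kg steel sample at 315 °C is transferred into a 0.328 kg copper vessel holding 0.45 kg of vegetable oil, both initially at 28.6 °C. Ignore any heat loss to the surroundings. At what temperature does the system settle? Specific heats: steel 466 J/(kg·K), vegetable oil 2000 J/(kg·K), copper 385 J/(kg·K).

T_f ≈ 49.8 °C

Energy conservation, ΣQ = 0:
0.176×466×(T − 315) + 0.45×2000×(T − 28.6) + 0.328×385×(T − 28.6) = 0
82.02(T − 315) + 900(T − 28.6) + 126.28(T − 28.6) = 0
(82.02 + 900 + 126.28) T = 82.02×315 + 900×28.6 + 126.28×28.6
T = 55187/1108.3 ≈ 49.79 °C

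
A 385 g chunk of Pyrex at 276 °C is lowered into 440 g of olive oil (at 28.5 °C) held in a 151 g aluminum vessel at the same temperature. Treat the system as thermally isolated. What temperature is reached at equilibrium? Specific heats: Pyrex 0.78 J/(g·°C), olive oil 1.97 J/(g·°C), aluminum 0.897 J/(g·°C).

T_f is the heat-capacity-weighted average of the initial temperatures:
T_f = (300.3*276 + 866.8*28.5 + 135.45*28.5) / (300.3 + 866.8 + 135.45)
    = 111447 / 1302.5 ≈ 85.56 °C

T_f ≈ 85.6 °C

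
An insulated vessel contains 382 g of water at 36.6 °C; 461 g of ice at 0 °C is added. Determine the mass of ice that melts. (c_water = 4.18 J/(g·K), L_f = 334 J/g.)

m_melted ≈ 175 g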